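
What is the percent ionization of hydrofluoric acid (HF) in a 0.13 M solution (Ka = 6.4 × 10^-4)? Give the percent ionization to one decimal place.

6.8%

HF ⇌ F- + H+; let x = [H+] at equilibrium.
Solve x² + 0.00064x − 8.32e-05 = 0 → x = 8.81 × 10^-3 M
Fraction ionized = 8.81 × 10^-3 / 0.13 = 0.0678 → 6.8%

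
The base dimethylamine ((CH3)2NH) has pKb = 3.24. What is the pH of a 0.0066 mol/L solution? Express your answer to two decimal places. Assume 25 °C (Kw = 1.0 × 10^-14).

pH = 11.23

(CH3)2NH + H2O ⇌ (CH3)2NH2+ + OH-
Kb = 10^(−3.24) = 5.75 × 10^-4
From the ICE table, Kb = [OH-]²/(0.0066 − [OH-]) = 5.75 × 10^-4.
The 5% rule fails; solving [OH-]² + Kb·[OH-] − Kb·C₀ = 0 exactly:
[OH-] = (−Kb + √(Kb² + 4·Kb·C₀))/2 = 1.68 × 10^-3 M
pOH = −log(1.68 × 10^-3) = 2.77; pH = 14.00 − 2.77 = 11.23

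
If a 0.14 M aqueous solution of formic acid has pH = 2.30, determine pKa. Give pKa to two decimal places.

pKa = 3.73

[H+] = 10^(-2.30) = 5.01 × 10^-3 M
At equilibrium [HA] = 0.14 − 5.01 × 10^-3 = 1.35 × 10^-1 M
Ka = [H+][A-]/[HA] = (5.01 × 10^-3)² / 1.35 × 10^-1 = 1.86 × 10^-4
pKa = -log(1.86 × 10^-4) = 3.73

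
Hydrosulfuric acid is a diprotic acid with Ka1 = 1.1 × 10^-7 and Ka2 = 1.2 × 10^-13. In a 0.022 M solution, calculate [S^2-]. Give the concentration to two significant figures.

1.2 × 10^-13 M

First ionization gives [H+] ≈ [HS-] = 4.92 × 10^-5 M.
Second step: Ka2 = [H+][S^2-]/[HS-] ≈ [S^2-] (since [H+] ≈ [HS-]).
So [S^2-] ≈ Ka2.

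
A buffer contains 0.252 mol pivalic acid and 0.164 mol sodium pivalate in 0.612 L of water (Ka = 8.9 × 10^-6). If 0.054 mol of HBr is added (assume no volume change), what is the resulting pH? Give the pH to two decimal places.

Added H+ converts (CH3)3CCOO- to (CH3)3CCOOH: (CH3)3CCOOH → 0.306 mol, (CH3)3CCOO- → 0.11 mol.
pKa = −log(8.9 × 10^-6) = 5.051
Henderson–Hasselbalch with mole ratio 0.11/0.306: pH = 5.051 + (-0.444)

pH = 4.61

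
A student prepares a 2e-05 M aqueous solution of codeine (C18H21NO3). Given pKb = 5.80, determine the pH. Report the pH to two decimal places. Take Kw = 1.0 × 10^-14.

C18H21NO3 + H2O ⇌ C18H22NO3+ + OH-
Kb = 10^(−5.80) = 1.58 × 10^-6
From the ICE table, Kb = x²/(2e-05 − x) = 1.58 × 10^-6.
x is not negligible relative to C₀; solve x² + 1.58e-06·x − 3.16e-11 = 0.
x = [−1.58e-06 + √(1.58e-06² + 1.26e-10)]/2 = 4.89 × 10^-6 M
pOH = 5.31, so pH = 14.00 − pOH = 8.69

pH = 8.69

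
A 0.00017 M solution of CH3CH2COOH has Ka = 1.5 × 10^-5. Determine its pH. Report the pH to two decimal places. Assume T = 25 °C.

pH = 4.36

CH3CH2COOH ⇌ CH3CH2COO- + H+
From the ICE table, Ka = x²/(0.00017 − x) = 1.5 × 10^-5.
x is not negligible relative to C₀; solve x² + 1.5e-05·x − 2.55e-09 = 0.
x = (−Ka + √(Ka² + 4·Ka·C₀))/2 = 4.36 × 10^-5 M
pH = −log[H+] = −log(4.36 × 10^-5) = 4.36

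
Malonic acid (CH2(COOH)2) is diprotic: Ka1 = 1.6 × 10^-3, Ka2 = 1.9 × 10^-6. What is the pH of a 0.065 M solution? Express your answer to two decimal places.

pH = 2.03

Ka1 ≫ Ka2, so treat the first dissociation as the only significant source of H+.
Ka1 = x²/(0.065 − x) = 1.6 × 10^-3
Solving the quadratic: x = (−Ka1 + √(Ka1² + 4·Ka1·C₀))/2 = 9.43 × 10^-3 M
pH = −log(9.43 × 10^-3) = 2.03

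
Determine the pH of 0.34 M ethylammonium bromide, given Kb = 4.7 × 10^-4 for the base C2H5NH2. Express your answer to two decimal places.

C2H5NH3+ is the conjugate acid of the weak base C2H5NH2.
Ka = Kw/Kb = 1.0×10^-14 / 4.7 × 10^-4 = 2.13 × 10^-11
Ka = [H+]²/(0.34 − [H+]) = 2.13 × 10^-11
Neglecting [H+] in the denominator: [H+] = √(2.13 × 10^-11 × 0.34) = 2.69 × 10^-6 M
([H+]/C₀ = 0.00079% < 5%, so the approximation holds.)
pH = −log[H+] = −log(2.69 × 10^-6) = 5.57

pH = 5.57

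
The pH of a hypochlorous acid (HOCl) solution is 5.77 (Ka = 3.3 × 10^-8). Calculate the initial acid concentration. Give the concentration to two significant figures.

C₀ = 8.9 × 10^-5 M

[H+] = 10^(-5.77) = 1.70 × 10^-6 M = x
Ka = x²/(C₀ − x) ⇒ C₀ = x + x²/Ka
C₀ = 1.70 × 10^-6 + (1.70 × 10^-6)²/(3.3 × 10^-8) = 8.93 × 10^-5 M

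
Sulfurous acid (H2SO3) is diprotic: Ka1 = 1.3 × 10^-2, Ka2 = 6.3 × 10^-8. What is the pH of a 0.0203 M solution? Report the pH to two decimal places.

pH = 1.96

Ka1 ≫ Ka2, so treat the first dissociation as the only significant source of H+.
Ka1 = x²/(0.0203 − x) = 1.3 × 10^-2
Solving the quadratic: x = (−Ka1 + √(Ka1² + 4·Ka1·C₀))/2 = 1.10 × 10^-2 M
pH = −log(1.10 × 10^-2) = 1.96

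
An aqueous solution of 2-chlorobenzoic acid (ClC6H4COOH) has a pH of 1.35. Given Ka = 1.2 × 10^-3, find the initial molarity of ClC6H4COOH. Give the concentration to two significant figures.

[H+] = 10^(-1.35) = 4.47 × 10^-2 M = x
Ka = x²/(C₀ − x) ⇒ C₀ = x + x²/Ka
C₀ = 4.47 × 10^-2 + (4.47 × 10^-2)²/(1.2 × 10^-3) = 1.71 M

C₀ = 1.7 M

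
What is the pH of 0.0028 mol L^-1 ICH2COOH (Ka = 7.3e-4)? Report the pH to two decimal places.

ICH2COOH ⇌ ICH2COO- + H+
From the ICE table, Ka = x²/(0.0028 − x) = 7.3 × 10^-4.
The 5% rule fails; solving x² + Ka·x − Ka·C₀ = 0 exactly:
x = (−Ka + √(Ka² + 4·Ka·C₀))/2 = 1.11 × 10^-3 M
pH = −log[H+] = −log(1.11 × 10^-3) = 2.95

pH = 2.95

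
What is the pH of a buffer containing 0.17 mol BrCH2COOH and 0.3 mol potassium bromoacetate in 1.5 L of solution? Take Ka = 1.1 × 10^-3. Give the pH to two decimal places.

pH = 3.21

pKa = −log(1.1 × 10^-3) = 2.959
Using pH = pKa + log([base]/[acid]) with [base]/[acid] = 0.3/0.17:
pH = 2.959 + (+0.247) = 3.21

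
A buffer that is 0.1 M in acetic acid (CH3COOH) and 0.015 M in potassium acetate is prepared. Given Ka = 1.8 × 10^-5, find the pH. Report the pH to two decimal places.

pH = 3.92

pKa = −log(1.8 × 10^-5) = 4.745
Henderson–Hasselbalch: pH = pKa + log([CH3COO-]/[CH3COOH]) = 4.745 + log(0.015/0.1)
pH = 4.745 + (-0.824) = 3.92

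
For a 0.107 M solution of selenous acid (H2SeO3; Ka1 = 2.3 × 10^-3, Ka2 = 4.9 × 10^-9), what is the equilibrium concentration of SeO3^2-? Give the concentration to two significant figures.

4.9 × 10^-9 M

First ionization gives [H+] ≈ [HSeO3-] = 1.46 × 10^-2 M.
Second step: Ka2 = [H+][SeO3^2-]/[HSeO3-] ≈ [SeO3^2-] (since [H+] ≈ [HSeO3-]).
So [SeO3^2-] ≈ Ka2.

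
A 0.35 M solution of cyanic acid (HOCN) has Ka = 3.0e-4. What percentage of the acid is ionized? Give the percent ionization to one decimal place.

HOCN ⇌ OCN- + H+; let x = [H+] at equilibrium.
x ≈ √(Ka·C₀) = √(3.0 × 10^-4 × 0.35) = 1.02 × 10^-2 M
% ionization = x/C₀ × 100% = 1.02 × 10^-2/0.35 × 100% = 2.9%

2.9%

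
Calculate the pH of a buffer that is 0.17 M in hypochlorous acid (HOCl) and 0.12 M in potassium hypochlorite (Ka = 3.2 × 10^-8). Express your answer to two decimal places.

pKa = −log(3.2 × 10^-8) = 7.495
Henderson–Hasselbalch: pH = pKa + log([OCl-]/[HOCl]) = 7.495 + log(0.12/0.17)
pH = 7.495 + (-0.151) = 7.34

pH = 7.34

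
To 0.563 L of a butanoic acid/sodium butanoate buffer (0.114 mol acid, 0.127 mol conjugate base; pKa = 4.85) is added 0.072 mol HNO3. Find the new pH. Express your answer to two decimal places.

After neutralization: n(CH3(CH2)2COOH) = 0.186 mol, n(CH3(CH2)2COO-) = 0.055 mol.
Henderson–Hasselbalch with mole ratio 0.055/0.186: pH = 4.85 + (-0.529)

pH = 4.32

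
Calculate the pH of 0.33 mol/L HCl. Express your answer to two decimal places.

HCl is a strong acid and dissociates completely, so [H+] = 0.33 M.
pH = -log(0.33) = 0.48

pH = 0.48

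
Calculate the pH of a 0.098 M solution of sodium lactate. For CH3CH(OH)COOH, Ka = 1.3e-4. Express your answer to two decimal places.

pH = 8.44

CH3CH(OH)COO- is the conjugate base of the weak acid CH3CH(OH)COOH.
Kb = Kw/Ka = 1.0×10^-14 / 1.3 × 10^-4 = 7.69 × 10^-11
From the ICE table, Kb = [OH-]²/(0.098 − [OH-]) = 7.69 × 10^-11.
Assume [OH-] ≪ 0.098: [OH-] ≈ √(7.69 × 10^-11 × 0.098) = 2.75 × 10^-6 M
pOH = −log(2.75 × 10^-6) = 5.56; pH = 14.00 − 5.56 = 8.44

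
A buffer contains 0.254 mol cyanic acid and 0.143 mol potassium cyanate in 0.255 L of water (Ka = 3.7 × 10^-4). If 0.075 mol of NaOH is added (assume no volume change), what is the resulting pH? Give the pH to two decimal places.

pH = 3.52

OH- converts HOCN to OCN-: HOCN → 0.179 mol, OCN- → 0.218 mol.
pKa = −log(3.7 × 10^-4) = 3.432
Henderson–Hasselbalch with mole ratio 0.218/0.179: pH = 3.432 + (+0.086)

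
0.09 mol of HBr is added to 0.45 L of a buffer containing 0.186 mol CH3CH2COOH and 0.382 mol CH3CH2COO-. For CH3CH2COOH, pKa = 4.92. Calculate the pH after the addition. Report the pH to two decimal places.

Added H+ converts CH3CH2COO- to CH3CH2COOH: CH3CH2COOH → 0.276 mol, CH3CH2COO- → 0.292 mol.
pH = pKa + log([A⁻]/[HA]) = 4.92 + log(0.292/0.276) = 4.92 +0.024

pH = 4.94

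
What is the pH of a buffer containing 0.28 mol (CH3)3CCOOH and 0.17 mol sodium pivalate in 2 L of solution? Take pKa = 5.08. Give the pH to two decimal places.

pH = 4.86

Using pH = pKa + log([base]/[acid]) with [base]/[acid] = 0.17/0.28:
pH = 5.08 + (-0.217) = 4.86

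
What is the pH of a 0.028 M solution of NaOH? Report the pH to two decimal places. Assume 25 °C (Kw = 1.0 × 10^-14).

NaOH is a strong base; [OH-] = 0.028 M.
pOH = -log(0.028) = 1.55
pH = 14.00 - 1.55 = 12.45

pH = 12.45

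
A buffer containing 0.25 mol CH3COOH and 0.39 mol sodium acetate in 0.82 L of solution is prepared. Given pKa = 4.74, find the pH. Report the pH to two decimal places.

pH = pKa + log([A⁻]/[HA]) = 4.74 + log(0.39/0.25)
pH = 4.74 + (+0.193) = 4.93

pH = 4.93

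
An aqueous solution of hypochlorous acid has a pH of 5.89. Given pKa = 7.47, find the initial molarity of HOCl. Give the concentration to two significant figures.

C₀ = 5.0 × 10^-5 M

[H+] = 10^(-5.89) = 1.29 × 10^-6 M = x
Ka = 10^(−7.47) = 3.39 × 10^-8
Ka = x²/(C₀ − x) ⇒ C₀ = x + x²/Ka
C₀ = 1.29 × 10^-6 + (1.29 × 10^-6)²/(3.39 × 10^-8) = 5.04 × 10^-5 M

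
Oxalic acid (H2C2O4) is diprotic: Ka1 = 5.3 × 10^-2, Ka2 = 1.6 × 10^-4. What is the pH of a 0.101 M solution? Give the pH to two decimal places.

pH = 1.29

Ka1 ≫ Ka2, so treat the first dissociation as the only significant source of H+.
Ka1 = x²/(0.101 − x) = 5.3 × 10^-2
Solving the quadratic: x = (−Ka1 + √(Ka1² + 4·Ka1·C₀))/2 = 5.13 × 10^-2 M
pH = −log(5.13 × 10^-2) = 1.29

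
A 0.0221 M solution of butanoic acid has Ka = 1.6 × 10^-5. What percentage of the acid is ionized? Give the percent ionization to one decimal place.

2.7%

CH3(CH2)2COOH ⇌ CH3(CH2)2COO- + H+; let x = [H+] at equilibrium.
x ≈ √(Ka·C₀) = √(1.6 × 10^-5 × 0.0221) = 5.95 × 10^-4 M
% ionization = x/C₀ × 100% = 5.95 × 10^-4/0.0221 × 100% = 2.7%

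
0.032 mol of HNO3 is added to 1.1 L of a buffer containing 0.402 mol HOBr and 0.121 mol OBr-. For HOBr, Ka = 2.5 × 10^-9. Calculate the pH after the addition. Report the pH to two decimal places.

pH = 7.91

After neutralization: n(HOBr) = 0.434 mol, n(OBr-) = 0.089 mol.
pKa = −log(2.5 × 10^-9) = 8.602
pH = pKa + log([A⁻]/[HA]) = 8.602 + log(0.089/0.434) = 8.602 -0.688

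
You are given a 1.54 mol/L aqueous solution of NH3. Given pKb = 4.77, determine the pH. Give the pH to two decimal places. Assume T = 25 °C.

NH3 + H2O ⇌ NH4+ + OH-
Kb = 10^(−4.77) = 1.70 × 10^-5
From the ICE table, Kb = [OH-]²/(1.54 − [OH-]) = 1.70 × 10^-5.
Neglecting [OH-] in the denominator: [OH-] = √(1.70 × 10^-5 × 1.54) = 5.12 × 10^-3 M
Check: 0.33% ionized — well under 5%, approximation valid.
pOH = 2.29, so pH = 14.00 − pOH = 11.71

pH = 11.71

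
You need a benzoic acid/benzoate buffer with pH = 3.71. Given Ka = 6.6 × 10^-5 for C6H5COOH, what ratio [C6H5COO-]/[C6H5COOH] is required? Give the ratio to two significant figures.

ratio = 0.34

pKa = -log(6.6 × 10^-5) = 4.180
pH = pKa + log(r) ⇒ log(r) = 3.71 − 4.180 = -0.470
r = [C6H5COO-]/[C6H5COOH] = 10^(-0.470) = 0.339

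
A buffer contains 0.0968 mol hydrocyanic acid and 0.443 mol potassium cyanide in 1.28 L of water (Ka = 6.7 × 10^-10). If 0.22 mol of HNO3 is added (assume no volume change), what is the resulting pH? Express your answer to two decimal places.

pH = 9.02

Added H+ converts CN- to HCN: HCN → 0.317 mol, CN- → 0.223 mol.
pKa = −log(6.7 × 10^-10) = 9.174
pH = pKa + log(n_CN-/n_HCN) = 9.174 + log(0.223/0.317) = 9.174 + (-0.153)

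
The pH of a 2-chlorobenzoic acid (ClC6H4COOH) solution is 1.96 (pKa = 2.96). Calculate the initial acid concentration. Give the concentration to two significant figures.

[H+] = 10^(-1.96) = 1.10 × 10^-2 M = x
Ka = 10^(−2.96) = 1.10 × 10^-3
Ka = x²/(C₀ − x) ⇒ C₀ = x + x²/Ka
C₀ = 1.10 × 10^-2 + (1.10 × 10^-2)²/(1.10 × 10^-3) = 1.21 × 10^-1 M

C₀ = 1.2 × 10^-1 M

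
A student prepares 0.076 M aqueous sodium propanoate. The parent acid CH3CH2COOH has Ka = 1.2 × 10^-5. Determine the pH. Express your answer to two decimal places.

CH3CH2COO- is the conjugate base of the weak acid CH3CH2COOH.
Kb = Kw/Ka = 1.0×10^-14 / 1.2 × 10^-5 = 8.33 × 10^-10
Let x = [OH-] at equilibrium. Kb = x²/(0.076 − x).
Neglecting x in the denominator: x = √(8.33 × 10^-10 × 0.076) = 7.96 × 10^-6 M
Check: 0.01% ionized — well under 5%, approximation valid.
pOH = −log(7.96 × 10^-6) = 5.10; pH = 14.00 − 5.10 = 8.90

pH = 8.90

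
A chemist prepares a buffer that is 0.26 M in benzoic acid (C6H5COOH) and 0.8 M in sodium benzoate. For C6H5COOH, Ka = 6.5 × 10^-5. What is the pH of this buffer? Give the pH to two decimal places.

pH = 4.68

pKa = −log(6.5 × 10^-5) = 4.187
pH = pKa + log([A⁻]/[HA]) = 4.187 + log(0.8/0.26)
pH = 4.187 + (+0.488) = 4.68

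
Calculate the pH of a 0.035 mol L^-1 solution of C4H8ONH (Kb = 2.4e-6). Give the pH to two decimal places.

pH = 10.46

C4H8ONH + H2O ⇌ C4H8ONH2+ + OH-
From the ICE table, Kb = x²/(0.035 − x) = 2.4 × 10^-6.
Neglecting x in the denominator: x = √(2.4 × 10^-6 × 0.035) = 2.90 × 10^-4 M
(x/C₀ = 0.83% < 5%, so the approximation holds.)
pOH = −log(2.90 × 10^-4) = 3.54; pH = 14.00 − 3.54 = 10.46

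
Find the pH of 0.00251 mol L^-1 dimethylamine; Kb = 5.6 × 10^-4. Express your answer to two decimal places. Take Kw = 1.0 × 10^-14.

pH = 10.97

(CH3)2NH + H2O ⇌ (CH3)2NH2+ + OH-
Let x = [OH-] at equilibrium. Kb = x²/(0.00251 − x).
Here C₀/Kb ≈ 4.48, so the small-x approximation fails. Use the quadratic:
x = [−0.00056 + √(0.00056² + 5.62e-06)]/2 = 9.38 × 10^-4 M
pOH = −log(9.38 × 10^-4) = 3.03; pH = 14.00 − 3.03 = 10.97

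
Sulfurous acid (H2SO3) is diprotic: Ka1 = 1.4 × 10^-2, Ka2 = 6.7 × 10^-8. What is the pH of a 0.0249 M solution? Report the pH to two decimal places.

pH = 1.89

Ka1 ≫ Ka2, so treat the first dissociation as the only significant source of H+.
Ka1 = x²/(0.0249 − x) = 1.4 × 10^-2
Solving the quadratic: x = (−Ka1 + √(Ka1² + 4·Ka1·C₀))/2 = 1.29 × 10^-2 M
pH = −log(1.29 × 10^-2) = 1.89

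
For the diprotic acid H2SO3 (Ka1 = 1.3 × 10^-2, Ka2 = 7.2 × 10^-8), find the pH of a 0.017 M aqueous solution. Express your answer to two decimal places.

Since Ka1 ≫ Ka2, the first ionization dominates [H+].
Ka1 = x²/(0.017 − x) = 1.3 × 10^-2
Solving the quadratic: x = (−Ka1 + √(Ka1² + 4·Ka1·C₀))/2 = 9.72 × 10^-3 M
pH = −log(9.72 × 10^-3) = 2.01

pH = 2.01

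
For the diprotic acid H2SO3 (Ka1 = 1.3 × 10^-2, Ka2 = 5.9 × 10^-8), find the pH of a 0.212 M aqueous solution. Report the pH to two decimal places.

Ka1 ≫ Ka2, so treat the first dissociation as the only significant source of H+.
Ka1 = x²/(0.212 − x) = 1.3 × 10^-2
Solving the quadratic: x = (−Ka1 + √(Ka1² + 4·Ka1·C₀))/2 = 4.64 × 10^-2 M
pH = −log(4.64 × 10^-2) = 1.33

pH = 1.33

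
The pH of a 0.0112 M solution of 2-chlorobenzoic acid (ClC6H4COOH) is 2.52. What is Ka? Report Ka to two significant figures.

Ka = 1.1 × 10^-3

[H+] = 10^(-2.52) = 3.02 × 10^-3 M
At equilibrium [HA] = 0.0112 − 3.02 × 10^-3 = 8.18 × 10^-3 M
Ka = [H+][A-]/[HA] = (3.02 × 10^-3)² / 8.18 × 10^-3 = 1.1 × 10^-3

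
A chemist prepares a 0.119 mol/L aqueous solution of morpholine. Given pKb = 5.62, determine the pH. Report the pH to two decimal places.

C4H8ONH + H2O ⇌ C4H8ONH2+ + OH-
Kb = 10^(−5.62) = 2.40 × 10^-6
From the ICE table, Kb = x²/(0.119 − x) = 2.40 × 10^-6.
Assume x ≪ 0.119: x ≈ √(2.40 × 10^-6 × 0.119) = 5.34 × 10^-4 M
pOH = −log(5.34 × 10^-4) = 3.27; pH = 14.00 − 3.27 = 10.73

pH = 10.73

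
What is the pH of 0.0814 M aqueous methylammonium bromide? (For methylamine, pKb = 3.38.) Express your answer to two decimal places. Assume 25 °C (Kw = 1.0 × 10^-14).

pH = 5.85

CH3NH3+ is the conjugate acid of the weak base CH3NH2.
Kb = 10^(−3.38) = 4.17 × 10^-4
Ka = Kw/Kb = 1.0×10^-14 / 4.17 × 10^-4 = 2.40 × 10^-11
From the ICE table, Ka = [H+]²/(0.0814 − [H+]) = 2.40 × 10^-11.
Since Ka ≪ C₀, [H+] ≈ √(Ka·C₀) = 1.40 × 10^-6 M.
pH = −log[H+] = −log(1.40 × 10^-6) = 5.85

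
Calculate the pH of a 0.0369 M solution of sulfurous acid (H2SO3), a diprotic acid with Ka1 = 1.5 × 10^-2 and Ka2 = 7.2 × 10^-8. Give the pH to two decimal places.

pH = 1.76

Ka1 ≫ Ka2, so treat the first dissociation as the only significant source of H+.
Ka1 = x²/(0.0369 − x) = 1.5 × 10^-2
Solving the quadratic: x = (−Ka1 + √(Ka1² + 4·Ka1·C₀))/2 = 1.72 × 10^-2 M
pH = −log(1.72 × 10^-2) = 1.76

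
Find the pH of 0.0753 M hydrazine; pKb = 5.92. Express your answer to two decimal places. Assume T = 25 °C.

N2H4 + H2O ⇌ N2H5+ + OH-
Kb = 10^(−5.92) = 1.20 × 10^-6
Kb = [OH-]²/(0.0753 − [OH-]) = 1.20 × 10^-6
Since Kb ≪ C₀, [OH-] ≈ √(Kb·C₀) = 3.01 × 10^-4 M.
([OH-]/C₀ = 0.4% < 5%, so the approximation holds.)
pOH = 3.52, so pH = 14.00 − pOH = 10.48

pH = 10.48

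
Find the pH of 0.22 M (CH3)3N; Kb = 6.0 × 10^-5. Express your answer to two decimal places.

(CH3)3N + H2O ⇌ (CH3)3NH+ + OH-
Kb = [OH-]²/(0.22 − [OH-]) = 6.0 × 10^-5
Assume [OH-] ≪ 0.22: [OH-] ≈ √(6.0 × 10^-5 × 0.22) = 3.63 × 10^-3 M
Check: 1.7% ionized — well under 5%, approximation valid.
pOH = 2.44, so pH = 14.00 − pOH = 11.56

pH = 11.56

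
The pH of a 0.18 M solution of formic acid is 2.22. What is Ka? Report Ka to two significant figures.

[H+] = 10^(-2.22) = 6.03 × 10^-3 M
At equilibrium [HA] = 0.18 − 6.03 × 10^-3 = 1.74 × 10^-1 M
Ka = [H+][A-]/[HA] = (6.03 × 10^-3)² / 1.74 × 10^-1 = 2.1 × 10^-4

Ka = 2.1 × 10^-4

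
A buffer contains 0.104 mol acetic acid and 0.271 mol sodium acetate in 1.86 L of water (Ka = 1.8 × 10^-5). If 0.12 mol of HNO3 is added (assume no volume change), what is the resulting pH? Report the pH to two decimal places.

Added H+ converts CH3COO- to CH3COOH: CH3COOH → 0.224 mol, CH3COO- → 0.151 mol.
pKa = −log(1.8 × 10^-5) = 4.745
pH = pKa + log(n_CH3COO-/n_CH3COOH) = 4.745 + log(0.151/0.224) = 4.745 + (-0.171)

pH = 4.57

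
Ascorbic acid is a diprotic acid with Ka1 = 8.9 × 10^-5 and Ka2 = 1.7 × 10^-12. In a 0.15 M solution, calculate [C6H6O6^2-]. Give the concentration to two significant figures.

First ionization gives [H+] ≈ [HC6H6O6-] = 3.65 × 10^-3 M.
Second step: Ka2 = [H+][C6H6O6^2-]/[HC6H6O6-] ≈ [C6H6O6^2-] (since [H+] ≈ [HC6H6O6-]).
So [C6H6O6^2-] ≈ Ka2.

1.7 × 10^-12 M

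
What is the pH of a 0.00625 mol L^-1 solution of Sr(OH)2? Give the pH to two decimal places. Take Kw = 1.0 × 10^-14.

Sr(OH)2 is a strong base (each formula unit releases 2 OH-); [OH-] = 0.0125 M.
pOH = -log(0.0125) = 1.90
pH = 14.00 - 1.90 = 12.10

pH = 12.10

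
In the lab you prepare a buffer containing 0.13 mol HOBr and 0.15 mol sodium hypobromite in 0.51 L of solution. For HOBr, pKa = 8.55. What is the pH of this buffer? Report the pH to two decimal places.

pH = 8.61

Henderson–Hasselbalch: pH = pKa + log([OBr-]/[HOBr]) = 8.55 + log(0.15/0.13)
pH = 8.55 + (+0.062) = 8.61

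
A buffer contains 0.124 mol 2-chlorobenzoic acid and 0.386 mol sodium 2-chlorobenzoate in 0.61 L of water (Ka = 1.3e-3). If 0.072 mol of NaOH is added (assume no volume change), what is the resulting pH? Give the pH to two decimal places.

OH- converts ClC6H4COOH to ClC6H4COO-: ClC6H4COOH → 0.052 mol, ClC6H4COO- → 0.458 mol.
pKa = −log(1.3 × 10^-3) = 2.886
pH = pKa + log([A⁻]/[HA]) = 2.886 + log(0.458/0.052) = 2.886 +0.945

pH = 3.83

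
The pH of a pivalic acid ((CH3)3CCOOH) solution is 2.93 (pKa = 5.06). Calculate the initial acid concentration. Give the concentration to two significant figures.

C₀ = 1.6 × 10^-1 M

[H+] = 10^(-2.93) = 1.17 × 10^-3 M = x
Ka = 10^(−5.06) = 8.71 × 10^-6
Ka = x²/(C₀ − x) ⇒ C₀ = x + x²/Ka
C₀ = 1.17 × 10^-3 + (1.17 × 10^-3)²/(8.71 × 10^-6) = 1.58 × 10^-1 M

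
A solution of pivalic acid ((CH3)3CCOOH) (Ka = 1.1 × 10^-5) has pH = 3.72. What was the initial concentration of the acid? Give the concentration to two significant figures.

C₀ = 3.5 × 10^-3 M

[H+] = 10^(-3.72) = 1.91 × 10^-4 M = x
Ka = x²/(C₀ − x) ⇒ C₀ = x + x²/Ka
C₀ = 1.91 × 10^-4 + (1.91 × 10^-4)²/(1.1 × 10^-5) = 3.51 × 10^-3 M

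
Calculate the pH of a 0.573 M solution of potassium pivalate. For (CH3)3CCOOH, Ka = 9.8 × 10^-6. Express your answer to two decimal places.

pH = 9.38

(CH3)3CCOO- is the conjugate base of the weak acid (CH3)3CCOOH.
Kb = Kw/Ka = 1.0×10^-14 / 9.8 × 10^-6 = 1.02 × 10^-9
Let x = [OH-] at equilibrium. Kb = x²/(0.573 − x).
Assume x ≪ 0.573: x ≈ √(1.02 × 10^-9 × 0.573) = 2.42 × 10^-5 M
Check: 0.0042% ionized — well under 5%, approximation valid.
pOH = 4.62, so pH = 14.00 − pOH = 9.38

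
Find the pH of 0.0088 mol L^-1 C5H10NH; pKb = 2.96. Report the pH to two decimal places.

C5H10NH + H2O ⇌ C5H10NH2+ + OH-
Kb = 10^(−2.96) = 1.10 × 10^-3
Kb = [OH-]²/(0.0088 − [OH-]) = 1.10 × 10^-3
The 5% rule fails; solving [OH-]² + Kb·[OH-] − Kb·C₀ = 0 exactly:
[OH-] = [−0.0011 + √(0.0011² + 3.87e-05)]/2 = 2.61 × 10^-3 M
pOH = −log(2.61 × 10^-3) = 2.58; pH = 14.00 − 2.58 = 11.42

pH = 11.42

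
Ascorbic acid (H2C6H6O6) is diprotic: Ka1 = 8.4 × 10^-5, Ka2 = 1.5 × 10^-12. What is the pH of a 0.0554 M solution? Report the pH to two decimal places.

Ka1 ≫ Ka2, so treat the first dissociation as the only significant source of H+.
Ka1 = x²/(0.0554 − x) = 8.4 × 10^-5
x ≈ √(8.4 × 10^-5 × 0.0554) = 2.16 × 10^-3 M
pH = −log(2.16 × 10^-3) = 2.67

pH = 2.67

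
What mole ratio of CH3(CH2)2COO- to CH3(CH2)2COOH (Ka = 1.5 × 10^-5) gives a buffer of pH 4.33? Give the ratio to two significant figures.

pKa = -log(1.5 × 10^-5) = 4.824
pH = pKa + log(r) ⇒ log(r) = 4.33 − 4.824 = -0.494
r = [CH3(CH2)2COO-]/[CH3(CH2)2COOH] = 10^(-0.494) = 0.321

ratio = 0.32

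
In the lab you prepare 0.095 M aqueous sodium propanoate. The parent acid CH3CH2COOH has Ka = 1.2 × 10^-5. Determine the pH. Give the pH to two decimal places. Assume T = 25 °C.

pH = 8.95

CH3CH2COO- is the conjugate base of the weak acid CH3CH2COOH.
Kb = Kw/Ka = 1.0×10^-14 / 1.2 × 10^-5 = 8.33 × 10^-10
Kb = [OH-]²/(0.095 − [OH-]) = 8.33 × 10^-10
Assume [OH-] ≪ 0.095: [OH-] ≈ √(8.33 × 10^-10 × 0.095) = 8.90 × 10^-6 M
pOH = −log(8.90 × 10^-6) = 5.05; pH = 14.00 − 5.05 = 8.95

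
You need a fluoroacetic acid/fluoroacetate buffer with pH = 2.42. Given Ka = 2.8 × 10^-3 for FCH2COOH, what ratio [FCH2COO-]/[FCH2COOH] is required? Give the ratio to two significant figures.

ratio = 0.74

pKa = -log(2.8 × 10^-3) = 2.553
pH = pKa + log(r) ⇒ log(r) = 2.42 − 2.553 = -0.133
r = [FCH2COO-]/[FCH2COOH] = 10^(-0.133) = 0.736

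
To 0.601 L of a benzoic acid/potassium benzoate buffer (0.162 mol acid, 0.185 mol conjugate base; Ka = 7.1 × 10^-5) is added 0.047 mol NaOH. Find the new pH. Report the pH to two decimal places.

pH = 4.45

OH- converts C6H5COOH to C6H5COO-: C6H5COOH → 0.115 mol, C6H5COO- → 0.232 mol.
pKa = −log(7.1 × 10^-5) = 4.149
pH = pKa + log(n_C6H5COO-/n_C6H5COOH) = 4.149 + log(0.232/0.115) = 4.149 + (+0.305)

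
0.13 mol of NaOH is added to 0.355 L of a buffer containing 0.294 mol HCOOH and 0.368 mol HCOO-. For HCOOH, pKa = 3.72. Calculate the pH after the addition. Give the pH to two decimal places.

pH = 4.20

OH- converts HCOOH to HCOO-: HCOOH → 0.164 mol, HCOO- → 0.498 mol.
Henderson–Hasselbalch with mole ratio 0.498/0.164: pH = 3.72 + (+0.482)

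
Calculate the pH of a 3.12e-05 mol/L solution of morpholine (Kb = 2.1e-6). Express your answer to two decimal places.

pH = 8.85

C4H8ONH + H2O ⇌ C4H8ONH2+ + OH-
Kb = [OH-]²/(3.12e-05 − [OH-]) = 2.1 × 10^-6
Here C₀/Kb ≈ 14.9, so the small-[OH-] approximation fails. Use the quadratic:
[OH-] = [−2.1e-06 + √(2.1e-06² + 2.62e-10)]/2 = 7.11 × 10^-6 M
pOH = 5.15, so pH = 14.00 − pOH = 8.85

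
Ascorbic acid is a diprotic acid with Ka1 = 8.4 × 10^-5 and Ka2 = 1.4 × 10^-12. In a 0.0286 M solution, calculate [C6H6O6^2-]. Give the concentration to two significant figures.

First ionization gives [H+] ≈ [HC6H6O6-] = 1.51 × 10^-3 M.
Second step: Ka2 = [H+][C6H6O6^2-]/[HC6H6O6-] ≈ [C6H6O6^2-] (since [H+] ≈ [HC6H6O6-]).
So [C6H6O6^2-] ≈ Ka2.

1.4 × 10^-12 M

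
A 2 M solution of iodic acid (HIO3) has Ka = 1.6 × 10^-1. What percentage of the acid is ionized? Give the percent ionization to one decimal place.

24.6%

HIO3 ⇌ IO3- + H+; let x = [H+] at equilibrium.
Ka = x²/(C₀ − x); solving the quadratic gives x = 4.91 × 10^-1 M.
Fraction ionized = 4.91 × 10^-1 / 2 = 0.2455 → 24.6%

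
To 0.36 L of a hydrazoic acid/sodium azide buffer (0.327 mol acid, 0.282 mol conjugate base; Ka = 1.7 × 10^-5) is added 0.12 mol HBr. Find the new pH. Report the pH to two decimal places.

pH = 4.33

Added H+ converts N3- to HN3: HN3 → 0.447 mol, N3- → 0.162 mol.
pKa = −log(1.7 × 10^-5) = 4.770
pH = pKa + log(n_N3-/n_HN3) = 4.770 + log(0.162/0.447) = 4.770 + (-0.441)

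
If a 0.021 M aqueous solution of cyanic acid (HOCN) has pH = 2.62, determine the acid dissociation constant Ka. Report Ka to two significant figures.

[H+] = 10^(-2.62) = 2.40 × 10^-3 M
At equilibrium [HA] = 0.021 − 2.40 × 10^-3 = 1.86 × 10^-2 M
Ka = [H+][A-]/[HA] = (2.40 × 10^-3)² / 1.86 × 10^-2 = 3.1 × 10^-4

Ka = 3.1 × 10^-4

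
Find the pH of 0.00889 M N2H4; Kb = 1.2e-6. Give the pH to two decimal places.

pH = 10.01

N2H4 + H2O ⇌ N2H5+ + OH-
Kb = [OH-]²/(0.00889 − [OH-]) = 1.2 × 10^-6
Neglecting [OH-] in the denominator: [OH-] = √(1.2 × 10^-6 × 0.00889) = 1.03 × 10^-4 M
pOH = −log(1.03 × 10^-4) = 3.99; pH = 14.00 − 3.99 = 10.01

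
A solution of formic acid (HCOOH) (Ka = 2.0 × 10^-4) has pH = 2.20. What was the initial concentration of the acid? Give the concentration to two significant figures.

C₀ = 2.1 × 10^-1 M

[H+] = 10^(-2.20) = 6.31 × 10^-3 M = x
Ka = x²/(C₀ − x) ⇒ C₀ = x + x²/Ka
C₀ = 6.31 × 10^-3 + (6.31 × 10^-3)²/(2.0 × 10^-4) = 2.05 × 10^-1 M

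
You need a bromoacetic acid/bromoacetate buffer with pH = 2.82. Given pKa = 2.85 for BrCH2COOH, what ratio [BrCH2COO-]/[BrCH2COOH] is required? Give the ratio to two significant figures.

ratio = 0.93

pH = pKa + log(r) ⇒ log(r) = 2.82 − 2.85 = -0.03
r = [BrCH2COO-]/[BrCH2COOH] = 10^(-0.03) = 0.933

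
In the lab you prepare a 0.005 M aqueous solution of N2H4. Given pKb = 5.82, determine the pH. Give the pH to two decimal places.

pH = 9.94

N2H4 + H2O ⇌ N2H5+ + OH-
Kb = 10^(−5.82) = 1.51 × 10^-6
Let x = [OH-] at equilibrium. Kb = x²/(0.005 − x).
Assume x ≪ 0.005: x ≈ √(1.51 × 10^-6 × 0.005) = 8.69 × 10^-5 M
(x/C₀ = 1.7% < 5%, so the approximation holds.)
pOH = 4.06, so pH = 14.00 − pOH = 9.94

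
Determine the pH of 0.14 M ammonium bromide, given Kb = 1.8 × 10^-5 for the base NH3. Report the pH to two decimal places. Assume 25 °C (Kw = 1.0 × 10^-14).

NH4+ is the conjugate acid of the weak base NH3.
Ka = Kw/Kb = 1.0×10^-14 / 1.8 × 10^-5 = 5.56 × 10^-10
From the ICE table, Ka = x²/(0.14 − x) = 5.56 × 10^-10.
Since Ka ≪ C₀, x ≈ √(Ka·C₀) = 8.82 × 10^-6 M.
Check: 0.0063% ionized — well under 5%, approximation valid.
pH = −log(8.82 × 10^-6) = 5.05

pH = 5.05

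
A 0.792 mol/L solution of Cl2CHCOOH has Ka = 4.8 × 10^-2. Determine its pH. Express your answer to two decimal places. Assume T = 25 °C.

Cl2CHCOOH ⇌ Cl2CHCOO- + H+
Let x = [H+] at equilibrium. Ka = x²/(0.792 − x).
Here C₀/Ka ≈ 16.5, so the small-x approximation fails. Use the quadratic:
x = (−Ka + √(Ka² + 4·Ka·C₀))/2 = 1.72 × 10^-1 M
pH = −log[H+] = −log(1.72 × 10^-1) = 0.76

pH = 0.76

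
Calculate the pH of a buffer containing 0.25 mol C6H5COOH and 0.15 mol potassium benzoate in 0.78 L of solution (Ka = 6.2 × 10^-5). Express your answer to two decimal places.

pH = 3.99

pKa = −log(6.2 × 10^-5) = 4.208
Henderson–Hasselbalch: pH = pKa + log([C6H5COO-]/[C6H5COOH]) = 4.208 + log(0.15/0.25)
pH = 4.208 + (-0.222) = 3.99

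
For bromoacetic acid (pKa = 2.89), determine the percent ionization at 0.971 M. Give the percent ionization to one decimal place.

BrCH2COOH ⇌ BrCH2COO- + H+; let x = [H+] at equilibrium.
Ka = 10^(−2.89) = 1.29 × 10^-3
x ≈ √(Ka·C₀) = √(1.29 × 10^-3 × 0.971) = 3.54 × 10^-2 M
Fraction ionized = 3.54 × 10^-2 / 0.971 = 0.0365 → 3.6%

3.6%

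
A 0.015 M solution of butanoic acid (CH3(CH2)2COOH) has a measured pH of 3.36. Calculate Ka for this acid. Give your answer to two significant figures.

[H+] = 10^(-3.36) = 4.37 × 10^-4 M
At equilibrium [HA] = 0.015 − 4.37 × 10^-4 = 1.46 × 10^-2 M
Ka = [H+][A-]/[HA] = (4.37 × 10^-4)² / 1.46 × 10^-2 = 1.3 × 10^-5

Ka = 1.3 × 10^-5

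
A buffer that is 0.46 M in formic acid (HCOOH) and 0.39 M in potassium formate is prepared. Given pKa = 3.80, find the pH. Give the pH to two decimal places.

pH = pKa + log([A⁻]/[HA]) = 3.80 + log(0.39/0.46)
pH = 3.80 + (-0.072) = 3.73

pH = 3.73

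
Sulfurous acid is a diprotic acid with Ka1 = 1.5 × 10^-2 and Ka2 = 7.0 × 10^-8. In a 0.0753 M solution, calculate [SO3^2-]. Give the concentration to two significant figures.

First ionization gives [H+] ≈ [HSO3-] = 2.69 × 10^-2 M.
Second step: Ka2 = [H+][SO3^2-]/[HSO3-] ≈ [SO3^2-] (since [H+] ≈ [HSO3-]).
So [SO3^2-] ≈ Ka2.

7.0 × 10^-8 M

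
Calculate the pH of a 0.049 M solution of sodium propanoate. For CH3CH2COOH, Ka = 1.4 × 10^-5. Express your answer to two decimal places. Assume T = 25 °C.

pH = 8.77

CH3CH2COO- is the conjugate base of the weak acid CH3CH2COOH.
Kb = Kw/Ka = 1.0×10^-14 / 1.4 × 10^-5 = 7.14 × 10^-10
Kb = [OH-]²/(0.049 − [OH-]) = 7.14 × 10^-10
Assume [OH-] ≪ 0.049: [OH-] ≈ √(7.14 × 10^-10 × 0.049) = 5.91 × 10^-6 M
pOH = −log(5.91 × 10^-6) = 5.23; pH = 14.00 − 5.23 = 8.77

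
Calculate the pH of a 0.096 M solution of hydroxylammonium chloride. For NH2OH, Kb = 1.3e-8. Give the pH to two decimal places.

NH3OH+ is the conjugate acid of the weak base NH2OH.
Ka = Kw/Kb = 1.0×10^-14 / 1.3 × 10^-8 = 7.69 × 10^-7
From the ICE table, Ka = [H+]²/(0.096 − [H+]) = 7.69 × 10^-7.
Assume [H+] ≪ 0.096: [H+] ≈ √(7.69 × 10^-7 × 0.096) = 2.72 × 10^-4 M
pH = −log[H+] = −log(2.72 × 10^-4) = 3.57

pH = 3.57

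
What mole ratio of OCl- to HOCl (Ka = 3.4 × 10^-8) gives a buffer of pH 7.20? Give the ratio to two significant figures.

ratio = 0.54

pKa = -log(3.4 × 10^-8) = 7.469
pH = pKa + log(r) ⇒ log(r) = 7.20 − 7.469 = -0.269
r = [OCl-]/[HOCl] = 10^(-0.269) = 0.538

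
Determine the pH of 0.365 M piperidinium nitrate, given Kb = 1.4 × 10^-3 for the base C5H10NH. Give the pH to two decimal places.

pH = 5.79

C5H10NH2+ is the conjugate acid of the weak base C5H10NH.
Ka = Kw/Kb = 1.0×10^-14 / 1.4 × 10^-3 = 7.14 × 10^-12
Let x = [H+] at equilibrium. Ka = x²/(0.365 − x).
Assume x ≪ 0.365: x ≈ √(7.14 × 10^-12 × 0.365) = 1.61 × 10^-6 M
pH = −log(1.61 × 10^-6) = 5.79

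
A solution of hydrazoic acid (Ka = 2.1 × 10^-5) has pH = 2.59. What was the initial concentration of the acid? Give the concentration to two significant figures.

[H+] = 10^(-2.59) = 2.57 × 10^-3 M = x
Ka = x²/(C₀ − x) ⇒ C₀ = x + x²/Ka
C₀ = 2.57 × 10^-3 + (2.57 × 10^-3)²/(2.1 × 10^-5) = 3.17 × 10^-1 M

C₀ = 3.2 × 10^-1 M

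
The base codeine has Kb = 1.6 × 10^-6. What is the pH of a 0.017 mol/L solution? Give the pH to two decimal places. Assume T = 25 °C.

C18H21NO3 + H2O ⇌ C18H22NO3+ + OH-
Kb = [OH-]²/(0.017 − [OH-]) = 1.6 × 10^-6
Since Kb ≪ C₀, [OH-] ≈ √(Kb·C₀) = 1.65 × 10^-4 M.
pOH = 3.78, so pH = 14.00 − pOH = 10.22

pH = 10.22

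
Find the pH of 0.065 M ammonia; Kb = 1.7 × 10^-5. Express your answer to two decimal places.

NH3 + H2O ⇌ NH4+ + OH-
From the ICE table, Kb = x²/(0.065 − x) = 1.7 × 10^-5.
Since Kb ≪ C₀, x ≈ √(Kb·C₀) = 1.05 × 10^-3 M.
(x/C₀ = 1.6% < 5%, so the approximation holds.)
pOH = −log(1.05 × 10^-3) = 2.98; pH = 14.00 − 2.98 = 11.02

pH = 11.02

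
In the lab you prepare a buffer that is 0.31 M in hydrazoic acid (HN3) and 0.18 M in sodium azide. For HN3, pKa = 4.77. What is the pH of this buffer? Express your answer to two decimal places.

pH = pKa + log([A⁻]/[HA]) = 4.77 + log(0.18/0.31)
pH = 4.77 + (-0.236) = 4.53

pH = 4.53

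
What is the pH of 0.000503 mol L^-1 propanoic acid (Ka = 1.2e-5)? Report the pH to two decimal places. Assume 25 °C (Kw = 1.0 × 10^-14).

pH = 4.14

CH3CH2COOH ⇌ CH3CH2COO- + H+
Let x = [H+] at equilibrium. Ka = x²/(0.000503 − x).
x is not negligible relative to C₀; solve x² + 1.2e-05·x − 6.04e-09 = 0.
x = [−1.2e-05 + √(1.2e-05² + 2.41e-08)]/2 = 7.19 × 10^-5 M
pH = −log[H+] = −log(7.19 × 10^-5) = 4.14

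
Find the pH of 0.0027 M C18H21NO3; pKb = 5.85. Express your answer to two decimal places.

pH = 9.79

C18H21NO3 + H2O ⇌ C18H22NO3+ + OH-
Kb = 10^(−5.85) = 1.41 × 10^-6
Kb = [OH-]²/(0.0027 − [OH-]) = 1.41 × 10^-6
Assume [OH-] ≪ 0.0027: [OH-] ≈ √(1.41 × 10^-6 × 0.0027) = 6.17 × 10^-5 M
Check: 2.3% ionized — well under 5%, approximation valid.
pOH = 4.21, so pH = 14.00 − pOH = 9.79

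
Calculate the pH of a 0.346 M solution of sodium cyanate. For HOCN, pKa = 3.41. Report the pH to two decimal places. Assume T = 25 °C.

pH = 8.47

OCN- is the conjugate base of the weak acid HOCN.
Ka = 10^(−3.41) = 3.89 × 10^-4
Kb = Kw/Ka = 1.0×10^-14 / 3.89 × 10^-4 = 2.57 × 10^-11
Let x = [OH-] at equilibrium. Kb = x²/(0.346 − x).
Neglecting x in the denominator: x = √(2.57 × 10^-11 × 0.346) = 2.98 × 10^-6 M
pOH = 5.53, so pH = 14.00 − pOH = 8.47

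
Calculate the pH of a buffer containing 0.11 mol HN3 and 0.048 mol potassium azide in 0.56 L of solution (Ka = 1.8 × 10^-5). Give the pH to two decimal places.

pKa = −log(1.8 × 10^-5) = 4.745
Henderson–Hasselbalch: pH = pKa + log([N3-]/[HN3]) = 4.745 + log(0.048/0.11)
pH = 4.745 + (-0.360) = 4.38

pH = 4.38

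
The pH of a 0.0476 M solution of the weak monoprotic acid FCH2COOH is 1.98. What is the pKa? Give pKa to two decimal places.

pKa = 2.53

[H+] = 10^(-1.98) = 1.05 × 10^-2 M
At equilibrium [HA] = 0.0476 − 1.05 × 10^-2 = 3.71 × 10^-2 M
Ka = [H+][A-]/[HA] = (1.05 × 10^-2)² / 3.71 × 10^-2 = 2.97 × 10^-3
pKa = -log(2.97 × 10^-3) = 2.53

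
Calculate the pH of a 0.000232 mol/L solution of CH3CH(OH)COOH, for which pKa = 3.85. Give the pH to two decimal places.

pH = 3.91

CH3CH(OH)COOH ⇌ CH3CH(OH)COO- + H+
Ka = 10^(−3.85) = 1.41 × 10^-4
Let x = [H+] at equilibrium. Ka = x²/(0.000232 − x).
x is not negligible relative to C₀; solve x² + 0.000141·x − 3.27e-08 = 0.
x = (−Ka + √(Ka² + 4·Ka·C₀))/2 = 1.24 × 10^-4 M
pH = −log(1.24 × 10^-4) = 3.91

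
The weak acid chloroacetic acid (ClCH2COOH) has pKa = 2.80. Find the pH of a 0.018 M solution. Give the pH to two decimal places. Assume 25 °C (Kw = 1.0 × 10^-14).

pH = 2.34

ClCH2COOH ⇌ ClCH2COO- + H+
Ka = 10^(−2.80) = 1.58 × 10^-3
From the ICE table, Ka = [H+]²/(0.018 − [H+]) = 1.58 × 10^-3.
[H+] is not negligible relative to C₀; solve [H+]² + 0.00158·[H+] − 2.84e-05 = 0.
[H+] = [−0.00158 + √(0.00158² + 0.000114)]/2 = 4.60 × 10^-3 M
pH = −log(4.60 × 10^-3) = 2.34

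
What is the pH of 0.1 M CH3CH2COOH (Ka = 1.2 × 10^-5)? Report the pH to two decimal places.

CH3CH2COOH ⇌ CH3CH2COO- + H+
From the ICE table, Ka = [H+]²/(0.1 − [H+]) = 1.2 × 10^-5.
Neglecting [H+] in the denominator: [H+] = √(1.2 × 10^-5 × 0.1) = 1.10 × 10^-3 M
pH = −log[H+] = −log(1.10 × 10^-3) = 2.96

pH = 2.96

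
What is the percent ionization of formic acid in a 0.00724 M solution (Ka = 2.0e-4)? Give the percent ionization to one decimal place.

15.3%

HCOOH ⇌ HCOO- + H+; let x = [H+] at equilibrium.
Solve x² + 0.0002x − 1.45e-06 = 0 → x = 1.11 × 10^-3 M
Fraction ionized = 1.11 × 10^-3 / 0.00724 = 0.1533 → 15.3%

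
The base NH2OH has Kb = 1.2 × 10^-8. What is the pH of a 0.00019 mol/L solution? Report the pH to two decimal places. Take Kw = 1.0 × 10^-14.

pH = 8.18

NH2OH + H2O ⇌ NH3OH+ + OH-
Kb = [OH-]²/(0.00019 − [OH-]) = 1.2 × 10^-8
Neglecting [OH-] in the denominator: [OH-] = √(1.2 × 10^-8 × 0.00019) = 1.51 × 10^-6 M
([OH-]/C₀ = 0.79% < 5%, so the approximation holds.)
pOH = 5.82, so pH = 14.00 − pOH = 8.18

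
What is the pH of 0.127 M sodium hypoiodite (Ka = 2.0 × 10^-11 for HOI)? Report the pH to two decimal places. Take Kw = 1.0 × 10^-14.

OI- is the conjugate base of the weak acid HOI.
Kb = Kw/Ka = 1.0×10^-14 / 2.0 × 10^-11 = 5.00 × 10^-4
From the ICE table, Kb = [OH-]²/(0.127 − [OH-]) = 5.00 × 10^-4.
The 5% rule fails; solving [OH-]² + Kb·[OH-] − Kb·C₀ = 0 exactly:
[OH-] = [−0.0005 + √(0.0005² + 0.000254)]/2 = 7.72 × 10^-3 M
pOH = 2.11, so pH = 14.00 − pOH = 11.89

pH = 11.89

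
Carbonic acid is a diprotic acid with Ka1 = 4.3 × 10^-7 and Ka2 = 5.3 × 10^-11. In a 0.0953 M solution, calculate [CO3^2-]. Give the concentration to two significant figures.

5.3 × 10^-11 M

First ionization gives [H+] ≈ [HCO3-] = 2.02 × 10^-4 M.
Second step: Ka2 = [H+][CO3^2-]/[HCO3-] ≈ [CO3^2-] (since [H+] ≈ [HCO3-]).
So [CO3^2-] ≈ Ka2.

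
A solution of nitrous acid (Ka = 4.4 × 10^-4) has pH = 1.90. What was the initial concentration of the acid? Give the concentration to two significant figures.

[H+] = 10^(-1.90) = 1.26 × 10^-2 M = x
Ka = x²/(C₀ − x) ⇒ C₀ = x + x²/Ka
C₀ = 1.26 × 10^-2 + (1.26 × 10^-2)²/(4.4 × 10^-4) = 3.73 × 10^-1 M

C₀ = 3.7 × 10^-1 M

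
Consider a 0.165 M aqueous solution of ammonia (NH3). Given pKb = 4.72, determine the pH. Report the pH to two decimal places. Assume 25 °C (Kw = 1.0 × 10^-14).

pH = 11.25

NH3 + H2O ⇌ NH4+ + OH-
Kb = 10^(−4.72) = 1.91 × 10^-5
Kb = x²/(0.165 − x) = 1.91 × 10^-5
Neglecting x in the denominator: x = √(1.91 × 10^-5 × 0.165) = 1.78 × 10^-3 M
(x/C₀ = 1.1% < 5%, so the approximation holds.)
pOH = 2.75, so pH = 14.00 − pOH = 11.25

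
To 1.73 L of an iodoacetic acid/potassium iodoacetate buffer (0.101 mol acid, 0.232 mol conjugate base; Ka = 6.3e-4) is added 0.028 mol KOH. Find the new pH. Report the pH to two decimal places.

pH = 3.75

OH- converts ICH2COOH to ICH2COO-: ICH2COOH → 0.073 mol, ICH2COO- → 0.26 mol.
pKa = −log(6.3 × 10^-4) = 3.201
pH = pKa + log(n_ICH2COO-/n_ICH2COOH) = 3.201 + log(0.26/0.073) = 3.201 + (+0.552)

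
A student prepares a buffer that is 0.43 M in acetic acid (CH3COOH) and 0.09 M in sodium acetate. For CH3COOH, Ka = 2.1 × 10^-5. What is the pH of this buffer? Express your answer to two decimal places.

pH = 4.00

pKa = −log(2.1 × 10^-5) = 4.678
pH = pKa + log([A⁻]/[HA]) = 4.678 + log(0.09/0.43)
pH = 4.678 + (-0.679) = 4.00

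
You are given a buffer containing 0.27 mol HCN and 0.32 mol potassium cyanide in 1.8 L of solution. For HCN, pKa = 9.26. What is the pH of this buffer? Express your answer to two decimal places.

pH = 9.33

Using pH = pKa + log([base]/[acid]) with [base]/[acid] = 0.32/0.27:
pH = 9.26 + (+0.074) = 9.33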